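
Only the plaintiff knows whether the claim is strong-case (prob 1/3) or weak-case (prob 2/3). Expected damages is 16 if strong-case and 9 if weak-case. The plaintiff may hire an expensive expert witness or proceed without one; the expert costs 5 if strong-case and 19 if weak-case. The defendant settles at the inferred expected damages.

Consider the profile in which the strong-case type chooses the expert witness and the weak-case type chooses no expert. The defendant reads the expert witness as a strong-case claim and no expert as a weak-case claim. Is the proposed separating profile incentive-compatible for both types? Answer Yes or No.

Under these beliefs, the expert witness earns settlement 16 and no expert earns settlement 9.
strong-case: the expert witness nets 16 − 5 = 11; no expert nets 9. strong-case prefers the expert witness.
weak-case: the expert witness nets 16 − 19 = -3; no expert nets 9. weak-case prefers no expert.
Neither type deviates, so the separating profile is an equilibrium.

Yes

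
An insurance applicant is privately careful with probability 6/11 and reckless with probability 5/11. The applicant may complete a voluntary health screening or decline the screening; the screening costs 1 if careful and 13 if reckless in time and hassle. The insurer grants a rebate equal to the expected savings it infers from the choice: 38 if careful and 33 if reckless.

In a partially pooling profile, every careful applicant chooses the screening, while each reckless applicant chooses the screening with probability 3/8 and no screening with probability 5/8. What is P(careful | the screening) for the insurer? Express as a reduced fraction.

P(the screening) = (6/11)·1 + (5/11)·(3/8) = 63/88.
By Bayes' rule, P(careful | the screening) = (6/11) / (63/88) = 16/21.

16/21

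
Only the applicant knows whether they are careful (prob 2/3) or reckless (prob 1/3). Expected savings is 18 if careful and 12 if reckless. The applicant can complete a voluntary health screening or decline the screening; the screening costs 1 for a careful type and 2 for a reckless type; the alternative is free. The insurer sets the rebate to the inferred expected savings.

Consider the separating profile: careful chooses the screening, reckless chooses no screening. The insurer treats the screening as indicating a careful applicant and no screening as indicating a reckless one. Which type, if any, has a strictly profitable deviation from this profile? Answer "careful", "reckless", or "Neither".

The screening pays 18; no screening pays 12.
careful: assigned the screening, nets 18 − 1 = 17; deviating to no screening nets 12.
reckless: assigned no screening, nets 12; deviating to the screening nets 18 − 2 = 16.
The reckless type gains 4 by deviating.

reckless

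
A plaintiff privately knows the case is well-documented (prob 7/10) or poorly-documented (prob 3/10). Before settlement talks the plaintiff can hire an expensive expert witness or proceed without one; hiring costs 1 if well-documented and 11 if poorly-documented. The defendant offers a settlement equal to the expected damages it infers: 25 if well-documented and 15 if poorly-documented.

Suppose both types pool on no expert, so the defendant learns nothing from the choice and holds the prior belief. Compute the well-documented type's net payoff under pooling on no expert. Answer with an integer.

22

Pooled settlement = 7/10·25 + 3/10·15 = 22.
well-documented pays no cost for no expert, so net payoff = 22.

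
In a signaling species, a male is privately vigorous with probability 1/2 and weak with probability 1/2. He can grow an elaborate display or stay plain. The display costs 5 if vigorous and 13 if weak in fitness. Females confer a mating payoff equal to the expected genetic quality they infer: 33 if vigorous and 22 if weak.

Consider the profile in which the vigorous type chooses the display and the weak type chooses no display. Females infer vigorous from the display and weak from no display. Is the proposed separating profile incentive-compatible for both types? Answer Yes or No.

Under these beliefs, the display earns mating payoff 33 and no display earns mating payoff 22.
vigorous: the display nets 33 − 5 = 28; no display nets 22. vigorous prefers the display.
weak: the display nets 33 − 13 = 20; no display nets 22. weak prefers no display.
Neither type deviates, so the separating profile is an equilibrium.

Yes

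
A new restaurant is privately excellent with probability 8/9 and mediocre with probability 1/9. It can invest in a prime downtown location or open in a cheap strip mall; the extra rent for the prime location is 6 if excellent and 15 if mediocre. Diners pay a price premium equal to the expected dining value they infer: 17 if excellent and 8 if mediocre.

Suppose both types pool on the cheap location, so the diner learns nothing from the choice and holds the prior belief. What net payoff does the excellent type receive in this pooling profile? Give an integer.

Pooled price premium = 8/9·17 + 1/9·8 = 16.
excellent pays no cost for the cheap location, so net payoff = 16.

16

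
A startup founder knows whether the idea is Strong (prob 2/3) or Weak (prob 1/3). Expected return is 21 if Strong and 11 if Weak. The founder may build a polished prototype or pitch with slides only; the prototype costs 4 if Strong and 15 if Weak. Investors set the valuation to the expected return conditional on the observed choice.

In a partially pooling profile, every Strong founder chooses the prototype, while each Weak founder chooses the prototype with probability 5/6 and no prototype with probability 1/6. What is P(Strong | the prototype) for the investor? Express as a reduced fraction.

12/17

P(the prototype) = (2/3)·1 + (1/3)·(5/6) = 17/18.
By Bayes' rule, P(Strong | the prototype) = (2/3) / (17/18) = 12/17.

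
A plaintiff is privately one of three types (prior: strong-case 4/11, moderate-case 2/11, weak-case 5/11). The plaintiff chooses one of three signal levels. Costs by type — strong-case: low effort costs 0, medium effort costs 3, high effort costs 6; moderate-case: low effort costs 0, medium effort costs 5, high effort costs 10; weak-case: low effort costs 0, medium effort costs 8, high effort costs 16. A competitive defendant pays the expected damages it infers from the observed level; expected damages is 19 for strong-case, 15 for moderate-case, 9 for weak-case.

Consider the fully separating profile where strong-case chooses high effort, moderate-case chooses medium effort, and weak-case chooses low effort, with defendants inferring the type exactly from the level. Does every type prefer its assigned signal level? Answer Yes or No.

Yes

Separating settlements: high effort → 19, medium effort → 15, low effort → 9.
strong-case (assigned high effort): low effort: 9 − 0 = 9; medium effort: 15 − 3 = 12; high effort: 19 − 6 = 13. strong-case stays.
moderate-case (assigned medium effort): low effort: 9 − 0 = 9; medium effort: 15 − 5 = 10; high effort: 19 − 10 = 9. moderate-case stays.
weak-case (assigned low effort): low effort: 9 − 0 = 9; medium effort: 15 − 8 = 7; high effort: 19 − 16 = 3. weak-case stays.
Every type prefers its assigned level; separation holds.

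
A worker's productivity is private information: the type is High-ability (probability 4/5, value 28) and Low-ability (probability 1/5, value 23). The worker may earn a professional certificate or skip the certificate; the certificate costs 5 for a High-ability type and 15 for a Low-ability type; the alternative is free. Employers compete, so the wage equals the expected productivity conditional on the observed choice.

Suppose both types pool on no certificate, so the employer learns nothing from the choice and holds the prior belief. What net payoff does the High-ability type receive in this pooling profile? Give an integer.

Pooled wage = 4/5·28 + 1/5·23 = 27.
High-ability pays no cost for no certificate, so net payoff = 27.

27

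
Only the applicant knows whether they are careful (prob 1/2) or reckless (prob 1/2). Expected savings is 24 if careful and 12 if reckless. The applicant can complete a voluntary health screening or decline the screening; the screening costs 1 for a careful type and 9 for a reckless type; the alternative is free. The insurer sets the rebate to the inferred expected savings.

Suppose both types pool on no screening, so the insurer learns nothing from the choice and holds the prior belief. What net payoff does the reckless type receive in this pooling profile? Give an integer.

18

Pooled rebate = 1/2·24 + 1/2·12 = 18.
reckless pays no cost for no screening, so net payoff = 18.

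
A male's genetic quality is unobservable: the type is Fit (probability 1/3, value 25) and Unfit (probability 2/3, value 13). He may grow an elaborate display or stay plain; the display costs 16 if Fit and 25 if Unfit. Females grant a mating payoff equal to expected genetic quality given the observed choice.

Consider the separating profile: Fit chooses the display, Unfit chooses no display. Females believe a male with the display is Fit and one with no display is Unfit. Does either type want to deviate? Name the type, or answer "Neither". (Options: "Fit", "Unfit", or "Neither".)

Fit

The display pays 25; no display pays 13.
Fit: assigned the display, nets 25 − 16 = 9; deviating to no display nets 13.
Unfit: assigned no display, nets 13; deviating to the display nets 25 − 25 = 0.
The Fit type gains 4 by deviating.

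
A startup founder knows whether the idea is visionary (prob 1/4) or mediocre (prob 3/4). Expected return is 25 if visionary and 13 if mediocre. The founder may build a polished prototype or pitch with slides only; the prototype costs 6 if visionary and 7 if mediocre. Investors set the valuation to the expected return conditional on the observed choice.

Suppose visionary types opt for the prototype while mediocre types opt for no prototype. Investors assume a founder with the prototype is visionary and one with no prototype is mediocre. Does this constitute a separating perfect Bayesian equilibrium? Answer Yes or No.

No

Under these beliefs, the prototype earns valuation 25 and no prototype earns valuation 13.
visionary: the prototype nets 25 − 6 = 19; no prototype nets 13. visionary prefers the prototype.
mediocre: the prototype nets 25 − 7 = 18; no prototype nets 13. mediocre would deviate to the prototype.
mediocre has a profitable deviation, so the profile is not an equilibrium.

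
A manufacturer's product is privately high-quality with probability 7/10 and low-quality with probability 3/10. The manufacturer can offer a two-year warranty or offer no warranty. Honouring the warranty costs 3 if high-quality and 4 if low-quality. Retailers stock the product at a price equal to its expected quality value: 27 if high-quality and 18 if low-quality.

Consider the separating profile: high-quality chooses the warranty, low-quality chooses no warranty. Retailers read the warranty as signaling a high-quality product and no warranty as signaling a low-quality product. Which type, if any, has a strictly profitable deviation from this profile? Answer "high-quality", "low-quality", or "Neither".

low-quality

The warranty pays 27; no warranty pays 18.
high-quality: assigned the warranty, nets 27 − 3 = 24; deviating to no warranty nets 18.
low-quality: assigned no warranty, nets 18; deviating to the warranty nets 27 − 4 = 23.
The low-quality type gains 5 by deviating.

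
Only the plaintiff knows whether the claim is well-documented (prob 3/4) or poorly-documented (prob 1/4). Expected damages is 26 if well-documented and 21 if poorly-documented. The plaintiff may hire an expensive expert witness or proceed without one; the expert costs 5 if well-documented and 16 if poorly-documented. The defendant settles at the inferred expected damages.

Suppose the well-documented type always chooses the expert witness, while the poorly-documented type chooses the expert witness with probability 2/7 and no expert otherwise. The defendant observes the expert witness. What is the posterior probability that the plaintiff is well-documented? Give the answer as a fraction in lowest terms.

21/23

P(the expert witness) = (3/4)·1 + (1/4)·(2/7) = 23/28.
By Bayes' rule, P(well-documented | the expert witness) = (3/4) / (23/28) = 21/23.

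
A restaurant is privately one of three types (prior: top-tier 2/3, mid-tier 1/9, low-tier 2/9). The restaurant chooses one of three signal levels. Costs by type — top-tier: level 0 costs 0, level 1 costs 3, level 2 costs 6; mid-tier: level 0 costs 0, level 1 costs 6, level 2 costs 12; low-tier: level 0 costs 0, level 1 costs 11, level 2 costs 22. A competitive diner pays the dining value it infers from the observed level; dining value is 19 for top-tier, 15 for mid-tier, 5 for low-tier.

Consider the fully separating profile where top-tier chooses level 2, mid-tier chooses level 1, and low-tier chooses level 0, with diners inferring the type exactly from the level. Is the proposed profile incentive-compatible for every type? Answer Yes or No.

Yes

Separating price premiums: level 2 → 19, level 1 → 15, level 0 → 5.
top-tier (assigned level 2): level 0: 5 − 0 = 5; level 1: 15 − 3 = 12; level 2: 19 − 6 = 13. top-tier stays.
mid-tier (assigned level 1): level 0: 5 − 0 = 5; level 1: 15 − 6 = 9; level 2: 19 − 12 = 7. mid-tier stays.
low-tier (assigned level 0): level 0: 5 − 0 = 5; level 1: 15 − 11 = 4; level 2: 19 − 22 = -3. low-tier stays.
Every type prefers its assigned level; separation holds.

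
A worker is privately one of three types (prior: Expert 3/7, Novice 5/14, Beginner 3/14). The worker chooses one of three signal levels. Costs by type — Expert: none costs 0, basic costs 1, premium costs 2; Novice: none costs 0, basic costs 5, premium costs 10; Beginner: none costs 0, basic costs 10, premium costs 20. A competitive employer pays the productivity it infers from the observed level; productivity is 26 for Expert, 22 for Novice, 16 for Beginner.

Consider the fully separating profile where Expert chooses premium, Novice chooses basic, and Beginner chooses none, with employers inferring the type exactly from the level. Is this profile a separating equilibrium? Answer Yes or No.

Separating wages: premium → 26, basic → 22, none → 16.
Expert (assigned premium): none: 16 − 0 = 16; basic: 22 − 1 = 21; premium: 26 − 2 = 24. Expert stays.
Novice (assigned basic): none: 16 − 0 = 16; basic: 22 − 5 = 17; premium: 26 − 10 = 16. Novice stays.
Beginner (assigned none): none: 16 − 0 = 16; basic: 22 − 10 = 12; premium: 26 − 20 = 6. Beginner stays.
Every type prefers its assigned level; separation holds.

Yes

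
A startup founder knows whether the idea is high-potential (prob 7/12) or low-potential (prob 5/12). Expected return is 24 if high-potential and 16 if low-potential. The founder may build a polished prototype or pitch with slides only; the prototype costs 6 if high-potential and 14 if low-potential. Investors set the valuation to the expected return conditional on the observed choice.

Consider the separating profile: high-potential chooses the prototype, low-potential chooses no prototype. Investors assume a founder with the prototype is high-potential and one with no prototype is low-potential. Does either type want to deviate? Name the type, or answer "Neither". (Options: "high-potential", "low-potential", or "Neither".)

The prototype pays 24; no prototype pays 16.
high-potential: assigned the prototype, nets 24 − 6 = 18; deviating to no prototype nets 16.
low-potential: assigned no prototype, nets 16; deviating to the prototype nets 24 − 14 = 10.
Both types strictly prefer their assigned action; no profitable deviation.

Neither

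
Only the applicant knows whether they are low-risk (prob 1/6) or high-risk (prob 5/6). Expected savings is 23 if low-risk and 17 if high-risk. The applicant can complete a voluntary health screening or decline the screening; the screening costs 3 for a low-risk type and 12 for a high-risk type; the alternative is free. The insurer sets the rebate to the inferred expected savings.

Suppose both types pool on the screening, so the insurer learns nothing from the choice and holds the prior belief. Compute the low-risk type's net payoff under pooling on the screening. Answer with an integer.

15

Pooled rebate = 1/6·23 + 5/6·17 = 18.
low-risk pays cost 3 for the screening, so net payoff = 18 − 3 = 15.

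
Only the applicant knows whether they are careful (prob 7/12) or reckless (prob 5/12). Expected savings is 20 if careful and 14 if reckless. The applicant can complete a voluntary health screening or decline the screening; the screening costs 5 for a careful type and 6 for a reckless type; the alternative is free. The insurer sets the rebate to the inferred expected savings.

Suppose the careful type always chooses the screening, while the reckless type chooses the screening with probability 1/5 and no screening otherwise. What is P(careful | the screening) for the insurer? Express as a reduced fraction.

P(the screening) = (7/12)·1 + (5/12)·(1/5) = 2/3.
By Bayes' rule, P(careful | the screening) = (7/12) / (2/3) = 7/8.

7/8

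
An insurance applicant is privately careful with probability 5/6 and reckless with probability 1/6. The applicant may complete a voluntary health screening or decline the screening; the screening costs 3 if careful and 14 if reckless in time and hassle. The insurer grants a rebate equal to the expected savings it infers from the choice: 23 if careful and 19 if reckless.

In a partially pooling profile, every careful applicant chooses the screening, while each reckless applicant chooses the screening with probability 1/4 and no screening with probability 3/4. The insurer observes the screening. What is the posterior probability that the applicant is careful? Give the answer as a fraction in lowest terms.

20/21

P(the screening) = (5/6)·1 + (1/6)·(1/4) = 7/8.
By Bayes' rule, P(careful | the screening) = (5/6) / (7/8) = 20/21.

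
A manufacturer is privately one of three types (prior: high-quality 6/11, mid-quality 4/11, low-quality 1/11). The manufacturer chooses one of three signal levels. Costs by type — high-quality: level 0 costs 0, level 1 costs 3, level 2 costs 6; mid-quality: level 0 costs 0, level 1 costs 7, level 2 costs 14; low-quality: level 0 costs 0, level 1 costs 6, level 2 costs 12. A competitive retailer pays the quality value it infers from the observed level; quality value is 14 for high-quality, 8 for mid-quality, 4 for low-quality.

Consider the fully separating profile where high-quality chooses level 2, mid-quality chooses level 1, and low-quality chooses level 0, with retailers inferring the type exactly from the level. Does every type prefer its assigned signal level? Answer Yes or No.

No

Separating prices: level 2 → 14, level 1 → 8, level 0 → 4.
high-quality (assigned level 2): level 0: 4 − 0 = 4; level 1: 8 − 3 = 5; level 2: 14 − 6 = 8. high-quality stays.
mid-quality (assigned level 1): level 0: 4 − 0 = 4; level 1: 8 − 7 = 1; level 2: 14 − 14 = 0. mid-quality prefers level 0.
low-quality (assigned level 0): level 0: 4 − 0 = 4; level 1: 8 − 6 = 2; level 2: 14 − 12 = 2. low-quality stays.
At least one type deviates; the separating profile fails.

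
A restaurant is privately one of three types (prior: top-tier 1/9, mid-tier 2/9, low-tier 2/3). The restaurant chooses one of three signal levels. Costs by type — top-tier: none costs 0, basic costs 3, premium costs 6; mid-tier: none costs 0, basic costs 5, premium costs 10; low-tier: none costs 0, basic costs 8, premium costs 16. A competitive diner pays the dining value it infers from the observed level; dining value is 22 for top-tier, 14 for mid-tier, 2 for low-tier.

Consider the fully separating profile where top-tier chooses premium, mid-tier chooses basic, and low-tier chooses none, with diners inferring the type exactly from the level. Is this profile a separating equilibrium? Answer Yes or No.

Separating price premiums: premium → 22, basic → 14, none → 2.
top-tier (assigned premium): none: 2 − 0 = 2; basic: 14 − 3 = 11; premium: 22 − 6 = 16. top-tier stays.
mid-tier (assigned basic): none: 2 − 0 = 2; basic: 14 − 5 = 9; premium: 22 − 10 = 12. mid-tier prefers premium.
low-tier (assigned none): none: 2 − 0 = 2; basic: 14 − 8 = 6; premium: 22 − 16 = 6. low-tier prefers basic.
At least one type deviates; the separating profile fails.

No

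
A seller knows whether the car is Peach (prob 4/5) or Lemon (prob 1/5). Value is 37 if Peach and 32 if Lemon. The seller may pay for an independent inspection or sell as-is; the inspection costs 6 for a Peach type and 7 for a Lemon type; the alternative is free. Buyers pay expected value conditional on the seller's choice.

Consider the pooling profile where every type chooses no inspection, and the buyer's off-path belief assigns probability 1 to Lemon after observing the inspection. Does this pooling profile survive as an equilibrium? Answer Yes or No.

On path, the buyer holds the prior and pays 4/5·37 + 1/5·32 = 36. Off path (the inspection), believing Lemon, it pays 32.
Peach: no inspection nets 36; the inspection nets 32 − 6 = 26. Peach stays.
Lemon: no inspection nets 36; the inspection nets 32 − 7 = 25. Lemon stays.
No type deviates, so pooling is sustained.

Yes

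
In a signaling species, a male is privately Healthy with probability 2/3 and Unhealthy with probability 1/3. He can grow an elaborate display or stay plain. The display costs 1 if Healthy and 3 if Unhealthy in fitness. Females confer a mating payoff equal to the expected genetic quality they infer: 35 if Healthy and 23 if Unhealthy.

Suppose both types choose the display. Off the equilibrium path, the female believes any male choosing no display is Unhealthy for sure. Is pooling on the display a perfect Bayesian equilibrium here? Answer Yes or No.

On path, the female holds the prior and pays 2/3·35 + 1/3·23 = 31. Off path (no display), believing Unhealthy, it pays 23.
Healthy: the display nets 31 − 1 = 30; no display nets 23. Healthy stays.
Unhealthy: the display nets 31 − 3 = 28; no display nets 23. Unhealthy stays.
No type deviates, so pooling is sustained.

Yes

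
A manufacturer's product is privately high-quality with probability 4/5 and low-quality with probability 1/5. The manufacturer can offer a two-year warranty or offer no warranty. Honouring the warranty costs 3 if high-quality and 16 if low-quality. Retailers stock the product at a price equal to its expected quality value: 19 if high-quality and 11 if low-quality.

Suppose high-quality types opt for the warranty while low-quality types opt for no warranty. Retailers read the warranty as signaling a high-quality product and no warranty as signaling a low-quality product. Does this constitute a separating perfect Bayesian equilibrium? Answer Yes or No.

Under these beliefs, the warranty earns price 19 and no warranty earns price 11.
high-quality: the warranty nets 19 − 3 = 16; no warranty nets 11. high-quality prefers the warranty.
low-quality: the warranty nets 19 − 16 = 3; no warranty nets 11. low-quality prefers no warranty.
Neither type deviates, so the separating profile is an equilibrium.

Yes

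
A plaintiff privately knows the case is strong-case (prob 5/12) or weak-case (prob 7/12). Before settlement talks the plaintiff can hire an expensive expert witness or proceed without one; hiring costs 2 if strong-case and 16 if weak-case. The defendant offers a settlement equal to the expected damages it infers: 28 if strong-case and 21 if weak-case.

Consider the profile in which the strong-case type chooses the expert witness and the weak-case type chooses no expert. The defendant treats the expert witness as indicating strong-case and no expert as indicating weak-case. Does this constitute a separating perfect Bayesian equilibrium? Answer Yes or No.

Yes

Under these beliefs, the expert witness earns settlement 28 and no expert earns settlement 21.
strong-case: the expert witness nets 28 − 2 = 26; no expert nets 21. strong-case prefers the expert witness.
weak-case: the expert witness nets 28 − 16 = 12; no expert nets 21. weak-case prefers no expert.
Neither type deviates, so the separating profile is an equilibrium.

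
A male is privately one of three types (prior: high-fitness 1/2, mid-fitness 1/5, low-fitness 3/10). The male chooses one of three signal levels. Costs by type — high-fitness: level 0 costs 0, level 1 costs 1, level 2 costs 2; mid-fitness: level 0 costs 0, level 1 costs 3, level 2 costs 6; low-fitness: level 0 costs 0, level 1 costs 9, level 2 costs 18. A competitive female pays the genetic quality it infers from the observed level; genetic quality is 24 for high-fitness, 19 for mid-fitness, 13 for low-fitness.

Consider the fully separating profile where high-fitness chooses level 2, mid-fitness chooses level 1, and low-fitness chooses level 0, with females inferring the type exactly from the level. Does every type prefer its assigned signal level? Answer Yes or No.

Separating mating payoffs: level 2 → 24, level 1 → 19, level 0 → 13.
high-fitness (assigned level 2): level 0: 13 − 0 = 13; level 1: 19 − 1 = 18; level 2: 24 − 2 = 22. high-fitness stays.
mid-fitness (assigned level 1): level 0: 13 − 0 = 13; level 1: 19 − 3 = 16; level 2: 24 − 6 = 18. mid-fitness prefers level 2.
low-fitness (assigned level 0): level 0: 13 − 0 = 13; level 1: 19 − 9 = 10; level 2: 24 − 18 = 6. low-fitness stays.
At least one type deviates; the separating profile fails.

No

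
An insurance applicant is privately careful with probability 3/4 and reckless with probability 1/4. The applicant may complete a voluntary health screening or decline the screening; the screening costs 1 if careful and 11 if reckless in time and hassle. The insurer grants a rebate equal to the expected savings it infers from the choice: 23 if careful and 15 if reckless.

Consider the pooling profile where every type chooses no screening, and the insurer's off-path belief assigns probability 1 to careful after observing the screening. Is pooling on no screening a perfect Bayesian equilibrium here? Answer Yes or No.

No

On path, the insurer holds the prior and pays 3/4·23 + 1/4·15 = 21. Off path (the screening), believing careful, it pays 23.
careful: no screening nets 21; the screening nets 23 − 1 = 22. careful would deviate.
reckless: no screening nets 21; the screening nets 23 − 11 = 12. reckless stays.
A type deviates, so pooling fails.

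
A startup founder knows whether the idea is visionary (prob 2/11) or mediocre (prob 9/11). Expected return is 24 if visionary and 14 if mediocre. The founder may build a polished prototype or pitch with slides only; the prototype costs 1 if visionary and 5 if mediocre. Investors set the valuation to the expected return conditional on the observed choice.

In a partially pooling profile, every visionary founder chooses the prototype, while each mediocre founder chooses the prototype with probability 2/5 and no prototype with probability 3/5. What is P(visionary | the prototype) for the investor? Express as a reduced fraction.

5/14

P(the prototype) = (2/11)·1 + (9/11)·(2/5) = 28/55.
By Bayes' rule, P(visionary | the prototype) = (2/11) / (28/55) = 5/14.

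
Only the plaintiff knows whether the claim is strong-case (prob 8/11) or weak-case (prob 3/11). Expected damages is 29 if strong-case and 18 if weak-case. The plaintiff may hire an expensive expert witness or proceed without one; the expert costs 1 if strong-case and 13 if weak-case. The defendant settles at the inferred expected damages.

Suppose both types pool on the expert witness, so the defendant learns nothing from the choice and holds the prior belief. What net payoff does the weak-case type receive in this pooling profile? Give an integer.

13

Pooled settlement = 8/11·29 + 3/11·18 = 26.
weak-case pays cost 13 for the expert witness, so net payoff = 26 − 13 = 13.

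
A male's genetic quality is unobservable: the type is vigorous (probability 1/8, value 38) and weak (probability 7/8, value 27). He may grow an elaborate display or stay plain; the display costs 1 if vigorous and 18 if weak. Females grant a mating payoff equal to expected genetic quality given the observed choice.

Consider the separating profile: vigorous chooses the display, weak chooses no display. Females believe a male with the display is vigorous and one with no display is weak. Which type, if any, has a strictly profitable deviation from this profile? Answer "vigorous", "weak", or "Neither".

The display pays 38; no display pays 27.
vigorous: assigned the display, nets 38 − 1 = 37; deviating to no display nets 27.
weak: assigned no display, nets 27; deviating to the display nets 38 − 18 = 20.
Both types strictly prefer their assigned action; no profitable deviation.

Neither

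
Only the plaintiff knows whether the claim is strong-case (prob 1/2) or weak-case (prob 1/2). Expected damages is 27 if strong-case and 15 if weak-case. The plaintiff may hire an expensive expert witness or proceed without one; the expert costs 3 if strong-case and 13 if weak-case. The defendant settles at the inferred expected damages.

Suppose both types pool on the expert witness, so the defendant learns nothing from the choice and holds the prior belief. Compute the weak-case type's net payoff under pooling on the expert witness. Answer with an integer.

Pooled settlement = 1/2·27 + 1/2·15 = 21.
weak-case pays cost 13 for the expert witness, so net payoff = 21 − 13 = 8.

8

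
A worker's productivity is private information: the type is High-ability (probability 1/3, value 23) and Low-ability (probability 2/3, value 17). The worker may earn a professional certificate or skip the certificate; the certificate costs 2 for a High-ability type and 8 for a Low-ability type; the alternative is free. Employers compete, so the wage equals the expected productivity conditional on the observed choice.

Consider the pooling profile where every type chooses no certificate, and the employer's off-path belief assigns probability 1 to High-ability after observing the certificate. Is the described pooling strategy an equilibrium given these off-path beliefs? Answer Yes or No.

No

On path, the employer holds the prior and pays 1/3·23 + 2/3·17 = 19. Off path (the certificate), believing High-ability, it pays 23.
High-ability: no certificate nets 19; the certificate nets 23 − 2 = 21. High-ability would deviate.
Low-ability: no certificate nets 19; the certificate nets 23 − 8 = 15. Low-ability stays.
A type deviates, so pooling fails.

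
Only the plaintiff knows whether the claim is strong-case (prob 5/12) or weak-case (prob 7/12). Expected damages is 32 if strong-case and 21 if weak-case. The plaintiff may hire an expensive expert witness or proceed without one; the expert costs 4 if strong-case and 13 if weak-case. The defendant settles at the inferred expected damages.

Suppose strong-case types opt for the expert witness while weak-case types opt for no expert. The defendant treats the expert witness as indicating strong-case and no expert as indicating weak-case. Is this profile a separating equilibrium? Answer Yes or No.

Yes

Under these beliefs, the expert witness earns settlement 32 and no expert earns settlement 21.
strong-case: the expert witness nets 32 − 4 = 28; no expert nets 21. strong-case prefers the expert witness.
weak-case: the expert witness nets 32 − 13 = 19; no expert nets 21. weak-case prefers no expert.
Neither type deviates, so the separating profile is an equilibrium.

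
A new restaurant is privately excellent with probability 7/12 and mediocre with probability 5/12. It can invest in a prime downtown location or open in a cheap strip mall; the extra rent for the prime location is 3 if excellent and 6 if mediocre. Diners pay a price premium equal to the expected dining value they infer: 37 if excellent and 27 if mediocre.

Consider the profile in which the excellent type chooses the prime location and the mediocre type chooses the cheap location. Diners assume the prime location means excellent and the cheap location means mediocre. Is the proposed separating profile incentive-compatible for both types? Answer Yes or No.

Under these beliefs, the prime location earns price premium 37 and the cheap location earns price premium 27.
excellent: the prime location nets 37 − 3 = 34; the cheap location nets 27. excellent prefers the prime location.
mediocre: the prime location nets 37 − 6 = 31; the cheap location nets 27. mediocre would deviate to the prime location.
mediocre has a profitable deviation, so the profile is not an equilibrium.

No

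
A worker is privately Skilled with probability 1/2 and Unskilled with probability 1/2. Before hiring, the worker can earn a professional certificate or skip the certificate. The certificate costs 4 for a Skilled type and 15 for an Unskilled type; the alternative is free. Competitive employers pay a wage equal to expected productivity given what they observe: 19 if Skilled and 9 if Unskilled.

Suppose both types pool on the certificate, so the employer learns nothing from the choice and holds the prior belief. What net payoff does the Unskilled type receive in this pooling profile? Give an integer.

Pooled wage = 1/2·19 + 1/2·9 = 14.
Unskilled pays cost 15 for the certificate, so net payoff = 14 − 15 = -1.

-1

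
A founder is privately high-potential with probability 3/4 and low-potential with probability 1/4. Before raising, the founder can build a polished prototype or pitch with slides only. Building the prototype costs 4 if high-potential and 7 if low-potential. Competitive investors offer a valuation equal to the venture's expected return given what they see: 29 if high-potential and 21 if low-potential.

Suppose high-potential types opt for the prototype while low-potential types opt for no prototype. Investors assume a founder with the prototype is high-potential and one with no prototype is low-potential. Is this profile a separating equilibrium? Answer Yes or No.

No

Under these beliefs, the prototype earns valuation 29 and no prototype earns valuation 21.
high-potential: the prototype nets 29 − 4 = 25; no prototype nets 21. high-potential prefers the prototype.
low-potential: the prototype nets 29 − 7 = 22; no prototype nets 21. low-potential would deviate to the prototype.
low-potential has a profitable deviation, so the profile is not an equilibrium.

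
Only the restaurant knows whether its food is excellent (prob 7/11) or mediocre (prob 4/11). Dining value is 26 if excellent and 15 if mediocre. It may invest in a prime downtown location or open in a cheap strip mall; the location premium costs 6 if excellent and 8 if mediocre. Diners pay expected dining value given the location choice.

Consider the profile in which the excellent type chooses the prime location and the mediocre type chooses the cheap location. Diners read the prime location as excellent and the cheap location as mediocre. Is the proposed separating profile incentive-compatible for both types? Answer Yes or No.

Under these beliefs, the prime location earns price premium 26 and the cheap location earns price premium 15.
excellent: the prime location nets 26 − 6 = 20; the cheap location nets 15. excellent prefers the prime location.
mediocre: the prime location nets 26 − 8 = 18; the cheap location nets 15. mediocre would deviate to the prime location.
mediocre has a profitable deviation, so the profile is not an equilibrium.

No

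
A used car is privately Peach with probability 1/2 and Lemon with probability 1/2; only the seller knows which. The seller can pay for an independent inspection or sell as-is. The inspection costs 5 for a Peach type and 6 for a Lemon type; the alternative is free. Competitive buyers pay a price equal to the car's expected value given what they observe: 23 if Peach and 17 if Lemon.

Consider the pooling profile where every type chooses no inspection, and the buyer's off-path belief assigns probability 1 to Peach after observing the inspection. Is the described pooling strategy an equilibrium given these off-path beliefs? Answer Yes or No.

Yes

On path, the buyer holds the prior and pays 1/2·23 + 1/2·17 = 20. Off path (the inspection), believing Peach, it pays 23.
Peach: no inspection nets 20; the inspection nets 23 − 5 = 18. Peach stays.
Lemon: no inspection nets 20; the inspection nets 23 − 6 = 17. Lemon stays.
No type deviates, so pooling is sustained.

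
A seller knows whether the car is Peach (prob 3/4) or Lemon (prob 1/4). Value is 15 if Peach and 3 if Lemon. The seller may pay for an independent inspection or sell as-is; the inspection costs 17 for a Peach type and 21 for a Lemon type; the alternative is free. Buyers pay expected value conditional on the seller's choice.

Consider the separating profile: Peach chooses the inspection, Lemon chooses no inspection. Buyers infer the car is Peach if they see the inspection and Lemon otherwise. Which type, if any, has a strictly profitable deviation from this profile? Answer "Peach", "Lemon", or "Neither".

The inspection pays 15; no inspection pays 3.
Peach: assigned the inspection, nets 15 − 17 = -2; deviating to no inspection nets 3.
Lemon: assigned no inspection, nets 3; deviating to the inspection nets 15 − 21 = -6.
The Peach type gains 5 by deviating.

Peach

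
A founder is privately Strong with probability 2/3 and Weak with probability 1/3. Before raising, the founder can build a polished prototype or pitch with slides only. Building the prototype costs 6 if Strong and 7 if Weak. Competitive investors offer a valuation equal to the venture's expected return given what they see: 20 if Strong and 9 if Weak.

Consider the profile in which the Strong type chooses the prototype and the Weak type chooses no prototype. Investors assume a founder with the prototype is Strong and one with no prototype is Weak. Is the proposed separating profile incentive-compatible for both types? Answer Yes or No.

Under these beliefs, the prototype earns valuation 20 and no prototype earns valuation 9.
Strong: the prototype nets 20 − 6 = 14; no prototype nets 9. Strong prefers the prototype.
Weak: the prototype nets 20 − 7 = 13; no prototype nets 9. Weak would deviate to the prototype.
Weak has a profitable deviation, so the profile is not an equilibrium.

No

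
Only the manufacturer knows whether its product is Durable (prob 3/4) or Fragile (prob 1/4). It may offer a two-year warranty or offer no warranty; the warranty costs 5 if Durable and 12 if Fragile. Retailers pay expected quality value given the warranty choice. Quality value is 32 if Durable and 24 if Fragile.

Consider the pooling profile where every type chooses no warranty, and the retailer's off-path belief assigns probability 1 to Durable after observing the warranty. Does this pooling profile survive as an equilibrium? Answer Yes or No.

Yes

On path, the retailer holds the prior and pays 3/4·32 + 1/4·24 = 30. Off path (the warranty), believing Durable, it pays 32.
Durable: no warranty nets 30; the warranty nets 32 − 5 = 27. Durable stays.
Fragile: no warranty nets 30; the warranty nets 32 − 12 = 20. Fragile stays.
No type deviates, so pooling is sustained.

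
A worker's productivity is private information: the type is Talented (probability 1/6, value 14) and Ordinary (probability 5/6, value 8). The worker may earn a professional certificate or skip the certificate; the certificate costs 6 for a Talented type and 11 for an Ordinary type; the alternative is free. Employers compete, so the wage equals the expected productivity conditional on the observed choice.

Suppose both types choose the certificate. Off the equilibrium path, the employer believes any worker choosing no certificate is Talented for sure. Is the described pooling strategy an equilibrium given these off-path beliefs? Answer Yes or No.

No

On path, the employer holds the prior and pays 1/6·14 + 5/6·8 = 9. Off path (no certificate), believing Talented, it pays 14.
Talented: the certificate nets 9 − 6 = 3; no certificate nets 14. Talented would deviate.
Ordinary: the certificate nets 9 − 11 = -2; no certificate nets 14. Ordinary would deviate.
A type deviates, so pooling fails.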